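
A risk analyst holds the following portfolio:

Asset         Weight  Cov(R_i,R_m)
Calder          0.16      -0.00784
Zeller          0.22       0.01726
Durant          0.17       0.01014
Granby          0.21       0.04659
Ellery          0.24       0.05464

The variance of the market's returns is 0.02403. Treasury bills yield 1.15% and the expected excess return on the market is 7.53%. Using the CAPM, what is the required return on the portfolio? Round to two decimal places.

β_Calder = -0.00784 / 0.02403 = -0.3263
β_Zeller = 0.01726 / 0.02403 = 0.7183
β_Durant = 0.01014 / 0.02403 = 0.4220
β_Granby = 0.04659 / 0.02403 = 1.9388
β_Ellery = 0.05464 / 0.02403 = 2.2738
β_P = Σ w_i β_i = 0.16×-0.3263 + 0.22×0.7183 + 0.17×0.4220 + 0.21×1.9388 + 0.24×2.2738 = 1.1304
E(R_P) = R_f + β_P × MRP = 1.15% + 1.1304 × 7.53% = 9.66%

9.66%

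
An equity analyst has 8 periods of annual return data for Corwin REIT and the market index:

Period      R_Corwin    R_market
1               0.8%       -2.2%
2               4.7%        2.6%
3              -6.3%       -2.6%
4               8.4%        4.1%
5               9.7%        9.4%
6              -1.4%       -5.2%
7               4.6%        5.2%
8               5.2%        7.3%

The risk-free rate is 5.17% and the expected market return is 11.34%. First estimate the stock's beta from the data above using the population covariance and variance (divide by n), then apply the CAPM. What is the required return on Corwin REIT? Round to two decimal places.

Mean R_i = (0.8 + 4.7 − 6.3 + 8.4 + 9.7 − 1.4 + 4.6 + 5.2) / 8 = 3.2125%
Mean R_m = (-2.2 + 2.6 − 2.6 + 4.1 + 9.4 − 5.2 + 5.2 + 7.3) / 8 = 2.3250%
Σ(R_i − R̄_i)(R_m − R̄_m) = 161.8675  ⇒  Cov = 161.8675 / 8 = 20.2334
Σ(R_m − R̄_m)² = 187.6550  ⇒  Var(R_m) = 187.6550 / 8 = 23.4569
β = Cov / Var(R_m) = 20.2334 / 23.4569 = 0.8626
MRP = 11.34% − 5.17% = 6.17%
E(R) = R_f + β × MRP = 5.17% + 0.8626 × 6.17% = 10.49%

10.49%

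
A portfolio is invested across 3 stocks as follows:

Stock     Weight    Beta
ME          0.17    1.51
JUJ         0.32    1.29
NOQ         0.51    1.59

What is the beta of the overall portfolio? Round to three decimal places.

β_P = Σ w_i β_i = 0.17×1.51 + 0.32×1.29 + 0.51×1.59 = 1.4804

1.480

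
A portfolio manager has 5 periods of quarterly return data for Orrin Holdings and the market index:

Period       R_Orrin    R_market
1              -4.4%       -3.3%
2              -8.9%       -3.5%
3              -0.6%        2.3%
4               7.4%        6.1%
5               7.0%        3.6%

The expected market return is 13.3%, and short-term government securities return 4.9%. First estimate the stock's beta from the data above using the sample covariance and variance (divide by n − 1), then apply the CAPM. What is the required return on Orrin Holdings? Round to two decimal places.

18.00%

Mean R_i = (-4.4 − 8.9 − 0.6 + 7.4 + 7.0) / 5 = 0.1000%
Mean R_m = (-3.3 − 3.5 + 2.3 + 6.1 + 3.6) / 5 = 1.0400%
Σ(R_i − R̄_i)(R_m − R̄_m) = 114.1100  ⇒  Cov = 114.1100 / 4 = 28.5275
Σ(R_m − R̄_m)² = 73.1920  ⇒  Var(R_m) = 73.1920 / 4 = 18.2980
β = Cov / Var(R_m) = 28.5275 / 18.2980 = 1.5591
MRP = 13.3% − 4.9% = 8.40%
E(R) = R_f + β × MRP = 4.9% + 1.5591 × 8.4% = 18.00%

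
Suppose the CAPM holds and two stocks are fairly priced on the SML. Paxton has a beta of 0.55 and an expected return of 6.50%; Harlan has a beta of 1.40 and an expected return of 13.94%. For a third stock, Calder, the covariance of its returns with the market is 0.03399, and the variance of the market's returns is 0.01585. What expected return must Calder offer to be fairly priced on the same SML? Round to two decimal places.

20.46%

MRP = (13.94% − 6.50%) / (1.40 − 0.55) = 8.7529%
R_f = 6.50% − 0.55 × 8.7529% = 1.6859%
β_Calder = Cov / Var(R_m) = 0.03399 / 0.01585 = 2.1445
E(R_Calder) = R_f + β × MRP = 1.6859% + 2.1445 × 8.7529% = 20.46%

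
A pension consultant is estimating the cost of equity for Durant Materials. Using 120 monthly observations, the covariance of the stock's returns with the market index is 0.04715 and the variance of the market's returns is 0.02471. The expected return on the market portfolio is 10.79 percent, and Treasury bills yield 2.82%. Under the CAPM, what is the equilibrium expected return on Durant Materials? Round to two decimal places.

β = Cov(R_i, R_m) / Var(R_m) = 0.04715 / 0.02471 = 1.9081
MRP = 10.79% − 2.82% = 7.97%
E(R) = R_f + β × MRP = 2.82% + 1.9081 × 7.97% = 18.03%

18.03%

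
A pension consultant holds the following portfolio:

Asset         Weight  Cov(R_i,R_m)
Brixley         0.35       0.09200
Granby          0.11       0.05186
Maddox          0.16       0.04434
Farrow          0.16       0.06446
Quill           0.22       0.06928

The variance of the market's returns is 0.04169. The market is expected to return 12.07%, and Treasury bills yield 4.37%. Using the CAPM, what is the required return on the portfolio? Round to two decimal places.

17.40%

β_Brixley = 0.09200 / 0.04169 = 2.2068
β_Granby = 0.05186 / 0.04169 = 1.2439
β_Maddox = 0.04434 / 0.04169 = 1.0636
β_Farrow = 0.06446 / 0.04169 = 1.5462
β_Quill = 0.06928 / 0.04169 = 1.6618
β_P = Σ w_i β_i = 0.35×2.2068 + 0.11×1.2439 + 0.16×1.0636 + 0.16×1.5462 + 0.22×1.6618 = 1.6924
MRP = 12.07% − 4.37% = 7.70%
E(R_P) = R_f + β_P × MRP = 4.37% + 1.6924 × 7.70% = 17.40%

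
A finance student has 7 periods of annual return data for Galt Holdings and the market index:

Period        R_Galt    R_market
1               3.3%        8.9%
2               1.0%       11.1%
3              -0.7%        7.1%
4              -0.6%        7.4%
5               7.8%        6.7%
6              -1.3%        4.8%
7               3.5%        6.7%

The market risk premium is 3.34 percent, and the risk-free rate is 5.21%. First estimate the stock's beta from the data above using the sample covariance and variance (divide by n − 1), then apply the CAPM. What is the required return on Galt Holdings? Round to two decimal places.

Mean R_i = (3.3 + 1.0 − 0.7 − 0.6 + 7.8 − 1.3 + 3.5) / 7 = 1.8571%
Mean R_m = (8.9 + 11.1 + 7.1 + 7.4 + 6.7 + 4.8 + 6.7) / 7 = 7.5286%
Σ(R_i − R̄_i)(R_m − R̄_m) = 2.6586  ⇒  Cov = 2.6586 / 6 = 0.4431
Σ(R_m − R̄_m)² = 23.6543  ⇒  Var(R_m) = 23.6543 / 6 = 3.9424
β = Cov / Var(R_m) = 0.4431 / 3.9424 = 0.1124
E(R) = R_f + β × MRP = 5.21% + 0.1124 × 3.34% = 5.59%

5.59%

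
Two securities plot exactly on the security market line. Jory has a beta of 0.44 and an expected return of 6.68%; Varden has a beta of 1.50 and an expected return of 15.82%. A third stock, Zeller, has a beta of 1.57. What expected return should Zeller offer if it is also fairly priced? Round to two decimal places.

16.42%

MRP (SML slope) = (15.82% − 6.68%) / (1.50 − 0.44) = 9.14% / 1.06 = 8.6226%
R_f (intercept) = 6.68% − 0.44 × 8.6226% = 2.8861%
E(R_Zeller) = R_f + β × MRP = 2.8861% + 1.57 × 8.6226% = 16.42%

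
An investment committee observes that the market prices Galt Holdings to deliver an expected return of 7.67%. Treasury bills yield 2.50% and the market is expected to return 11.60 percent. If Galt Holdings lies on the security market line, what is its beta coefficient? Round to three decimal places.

MRP = 11.60% − 2.50% = 9.10%
β = (E(R) − R_f) / MRP = (7.67% − 2.50%) / 9.10% = 5.17% / 9.10% = 0.568

0.568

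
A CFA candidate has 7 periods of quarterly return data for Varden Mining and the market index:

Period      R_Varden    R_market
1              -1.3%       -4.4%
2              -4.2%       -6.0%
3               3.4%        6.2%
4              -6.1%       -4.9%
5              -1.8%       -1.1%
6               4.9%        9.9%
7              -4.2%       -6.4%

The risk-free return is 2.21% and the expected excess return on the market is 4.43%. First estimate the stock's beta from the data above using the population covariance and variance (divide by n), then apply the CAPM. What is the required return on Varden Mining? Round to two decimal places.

4.86%

Mean R_i = (-1.3 − 4.2 + 3.4 − 6.1 − 1.8 + 4.9 − 4.2) / 7 = -1.3286%
Mean R_m = (-4.4 − 6.0 + 6.2 − 4.9 − 1.1 + 9.9 − 6.4) / 7 = -0.9571%
Σ(R_i − R̄_i)(R_m − R̄_m) = 150.3586  ⇒  Cov = 150.3586 / 7 = 21.4798
Σ(R_m − R̄_m)² = 251.5771  ⇒  Var(R_m) = 251.5771 / 7 = 35.9396
β = Cov / Var(R_m) = 21.4798 / 35.9396 = 0.5977
E(R) = R_f + β × MRP = 2.21% + 0.5977 × 4.43% = 4.86%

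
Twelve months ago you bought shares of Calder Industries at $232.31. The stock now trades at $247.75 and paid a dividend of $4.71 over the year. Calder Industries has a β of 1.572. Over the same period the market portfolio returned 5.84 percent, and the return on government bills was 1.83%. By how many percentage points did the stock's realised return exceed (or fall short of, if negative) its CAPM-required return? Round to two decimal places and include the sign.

+0.54%

Realised HPR = (P1 + D1 − P0) / P0 = (247.75 + 4.71 − 232.31) / 232.31 = 20.15 / 232.31 = 8.6738%
MRP = 5.84% − 1.83% = 4.01%
CAPM required = R_f + β·MRP = 1.83% + 1.572 × 4.01% = 8.13372%
α = realised − required = 8.6738% − 8.13372% = +0.54%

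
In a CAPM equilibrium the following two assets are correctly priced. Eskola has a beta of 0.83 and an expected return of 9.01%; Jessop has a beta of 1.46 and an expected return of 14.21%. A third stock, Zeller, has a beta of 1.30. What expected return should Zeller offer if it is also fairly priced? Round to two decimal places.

12.89%

MRP (SML slope) = (14.21% − 9.01%) / (1.46 − 0.83) = 5.20% / 0.63 = 8.2540%
R_f (intercept) = 9.01% − 0.83 × 8.2540% = 2.1592%
E(R_Zeller) = R_f + β × MRP = 2.1592% + 1.30 × 8.2540% = 12.89%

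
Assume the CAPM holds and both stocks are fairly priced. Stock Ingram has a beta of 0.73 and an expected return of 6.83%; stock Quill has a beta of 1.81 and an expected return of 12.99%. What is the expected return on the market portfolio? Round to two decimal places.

8.37%

Both satisfy E(R) = R_f + β·MRP, so the slope of the SML is
MRP = (12.99% − 6.83%) / (1.81 − 0.73) = 6.16% / 1.08 = 5.7037%
R_f = E(R_Ingram) − β_Ingram·MRP = 6.83% − 0.73 × 5.7037% = 2.6663%
E(R_m) = R_f + MRP = 2.6663% + 5.7037% = 8.37%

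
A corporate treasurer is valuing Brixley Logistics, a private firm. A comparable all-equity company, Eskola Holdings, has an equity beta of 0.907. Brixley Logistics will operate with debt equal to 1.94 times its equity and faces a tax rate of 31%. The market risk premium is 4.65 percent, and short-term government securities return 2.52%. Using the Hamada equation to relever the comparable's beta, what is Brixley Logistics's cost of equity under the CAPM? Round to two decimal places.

β_L = β_U × [1 + (1 − t)(D/E)] = 0.907 × [1 + (1 − 0.31) × 1.94]
    = 0.907 × [1 + 0.69 × 1.94] = 0.907 × 2.3386 = 2.1211
E(R) = R_f + β_L × MRP = 2.52% + 2.1211 × 4.65% = 12.38%

12.38%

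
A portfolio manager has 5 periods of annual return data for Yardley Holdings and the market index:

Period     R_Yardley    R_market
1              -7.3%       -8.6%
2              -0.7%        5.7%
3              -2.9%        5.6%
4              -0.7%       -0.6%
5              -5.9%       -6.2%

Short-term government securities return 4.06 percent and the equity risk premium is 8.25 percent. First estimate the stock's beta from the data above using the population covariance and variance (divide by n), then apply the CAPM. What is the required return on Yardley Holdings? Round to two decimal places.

7.16%

Mean R_i = (-7.3 − 0.7 − 2.9 − 0.7 − 5.9) / 5 = -3.5000%
Mean R_m = (-8.6 + 5.7 + 5.6 − 0.6 − 6.2) / 5 = -0.8200%
Σ(R_i − R̄_i)(R_m − R̄_m) = 65.2000  ⇒  Cov = 65.2000 / 5 = 13.0400
Σ(R_m − R̄_m)² = 173.2480  ⇒  Var(R_m) = 173.2480 / 5 = 34.6496
β = Cov / Var(R_m) = 13.0400 / 34.6496 = 0.3763
E(R) = R_f + β × MRP = 4.06% + 0.3763 × 8.25% = 7.16%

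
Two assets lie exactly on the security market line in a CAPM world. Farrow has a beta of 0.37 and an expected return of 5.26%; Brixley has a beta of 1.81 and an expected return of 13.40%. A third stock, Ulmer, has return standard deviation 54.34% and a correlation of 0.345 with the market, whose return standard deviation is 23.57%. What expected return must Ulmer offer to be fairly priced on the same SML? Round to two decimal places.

MRP = (13.40% − 5.26%) / (1.81 − 0.37) = 5.6528%
R_f = 5.26% − 0.37 × 5.6528% = 3.1685%
β_Ulmer = ρ·σ_i/σ_m = 0.345 × 54.34 / 23.57 = 0.7954
E(R_Ulmer) = R_f + β × MRP = 3.1685% + 0.7954 × 5.6528% = 7.66%

7.66%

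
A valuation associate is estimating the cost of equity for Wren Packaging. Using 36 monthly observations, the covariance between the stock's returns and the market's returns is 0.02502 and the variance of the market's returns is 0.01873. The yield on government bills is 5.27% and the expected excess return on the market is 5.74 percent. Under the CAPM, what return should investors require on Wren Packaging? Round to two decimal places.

β = Cov(R_i, R_m) / Var(R_m) = 0.02502 / 0.01873 = 1.3358
E(R) = R_f + β × MRP = 5.27% + 1.3358 × 5.74% = 12.94%

12.94%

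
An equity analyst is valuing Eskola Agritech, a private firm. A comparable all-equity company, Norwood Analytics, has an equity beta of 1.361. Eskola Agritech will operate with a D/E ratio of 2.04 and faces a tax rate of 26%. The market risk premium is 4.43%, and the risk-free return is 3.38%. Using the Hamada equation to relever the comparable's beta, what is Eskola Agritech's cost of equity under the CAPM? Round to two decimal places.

β_L = β_U × [1 + (1 − t)(D/E)] = 1.361 × [1 + (1 − 0.26) × 2.04]
    = 1.361 × [1 + 0.74 × 2.04] = 1.361 × 2.5096 = 3.4156
E(R) = R_f + β_L × MRP = 3.38% + 3.4156 × 4.43% = 18.51%

18.51%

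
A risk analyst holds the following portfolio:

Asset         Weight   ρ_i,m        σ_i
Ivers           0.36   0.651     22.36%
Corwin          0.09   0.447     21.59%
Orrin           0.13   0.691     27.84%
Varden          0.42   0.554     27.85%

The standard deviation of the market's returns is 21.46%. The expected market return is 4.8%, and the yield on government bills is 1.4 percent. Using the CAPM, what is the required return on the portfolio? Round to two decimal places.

β_Ivers = 0.651 × 22.36% / 21.46% = 0.6783
β_Corwin = 0.447 × 21.59% / 21.46% = 0.4497
β_Orrin = 0.691 × 27.84% / 21.46% = 0.8964
β_Varden = 0.554 × 27.85% / 21.46% = 0.7190
β_P = Σ w_i β_i = 0.36×0.6783 + 0.09×0.4497 + 0.13×0.8964 + 0.42×0.7190 = 0.7032
MRP = 4.8% − 1.4% = 3.40%
E(R_P) = R_f + β_P × MRP = 1.4% + 0.7032 × 3.4% = 3.79%

3.79%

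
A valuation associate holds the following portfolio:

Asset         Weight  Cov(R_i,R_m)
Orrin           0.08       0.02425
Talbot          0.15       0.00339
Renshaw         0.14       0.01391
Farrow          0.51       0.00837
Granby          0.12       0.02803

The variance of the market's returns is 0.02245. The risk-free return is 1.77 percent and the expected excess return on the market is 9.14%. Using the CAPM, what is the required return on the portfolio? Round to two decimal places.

β_Orrin = 0.02425 / 0.02245 = 1.0802
β_Talbot = 0.00339 / 0.02245 = 0.1510
β_Renshaw = 0.01391 / 0.02245 = 0.6196
β_Farrow = 0.00837 / 0.02245 = 0.3728
β_Granby = 0.02803 / 0.02245 = 1.2486
β_P = Σ w_i β_i = 0.08×1.0802 + 0.15×0.1510 + 0.14×0.6196 + 0.51×0.3728 + 0.12×1.2486 = 0.5358
E(R_P) = R_f + β_P × MRP = 1.77% + 0.5358 × 9.14% = 6.67%

6.67%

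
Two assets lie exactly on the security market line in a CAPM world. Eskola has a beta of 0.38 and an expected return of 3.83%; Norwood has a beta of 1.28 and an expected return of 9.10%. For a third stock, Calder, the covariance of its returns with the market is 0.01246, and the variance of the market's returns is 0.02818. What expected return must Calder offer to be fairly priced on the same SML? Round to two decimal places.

4.19%

MRP = (9.10% − 3.83%) / (1.28 − 0.38) = 5.8556%
R_f = 3.83% − 0.38 × 5.8556% = 1.6049%
β_Calder = Cov / Var(R_m) = 0.01246 / 0.02818 = 0.4422
E(R_Calder) = R_f + β × MRP = 1.6049% + 0.4422 × 5.8556% = 4.19%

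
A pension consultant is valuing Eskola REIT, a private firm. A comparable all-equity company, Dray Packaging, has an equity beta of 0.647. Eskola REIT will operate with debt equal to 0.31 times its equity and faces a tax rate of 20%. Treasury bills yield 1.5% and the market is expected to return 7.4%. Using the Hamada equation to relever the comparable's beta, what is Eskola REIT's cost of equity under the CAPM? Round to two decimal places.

6.26%

β_L = β_U × [1 + (1 − t)(D/E)] = 0.647 × [1 + (1 − 0.20) × 0.31]
    = 0.647 × [1 + 0.80 × 0.31] = 0.647 × 1.2480 = 0.8075
MRP = 7.4% − 1.5% = 5.90%
E(R) = R_f + β_L × MRP = 1.5% + 0.8075 × 5.9% = 6.26%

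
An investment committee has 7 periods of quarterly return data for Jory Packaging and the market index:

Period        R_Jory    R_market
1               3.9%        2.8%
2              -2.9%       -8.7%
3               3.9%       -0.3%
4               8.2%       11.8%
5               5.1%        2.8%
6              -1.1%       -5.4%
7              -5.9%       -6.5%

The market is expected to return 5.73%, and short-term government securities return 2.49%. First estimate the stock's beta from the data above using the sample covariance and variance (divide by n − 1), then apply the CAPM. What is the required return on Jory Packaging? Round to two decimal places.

Mean R_i = (3.9 − 2.9 + 3.9 + 8.2 + 5.1 − 1.1 − 5.9) / 7 = 1.6000%
Mean R_m = (2.8 − 8.7 − 0.3 + 11.8 + 2.8 − 5.4 − 6.5) / 7 = -0.5000%
Σ(R_i − R̄_i)(R_m − R̄_m) = 195.9100  ⇒  Cov = 195.9100 / 6 = 32.6517
Σ(R_m − R̄_m)² = 300.3600  ⇒  Var(R_m) = 300.3600 / 6 = 50.0600
β = Cov / Var(R_m) = 32.6517 / 50.0600 = 0.6523
MRP = 5.73% − 2.49% = 3.24%
E(R) = R_f + β × MRP = 2.49% + 0.6523 × 3.24% = 4.60%

4.60%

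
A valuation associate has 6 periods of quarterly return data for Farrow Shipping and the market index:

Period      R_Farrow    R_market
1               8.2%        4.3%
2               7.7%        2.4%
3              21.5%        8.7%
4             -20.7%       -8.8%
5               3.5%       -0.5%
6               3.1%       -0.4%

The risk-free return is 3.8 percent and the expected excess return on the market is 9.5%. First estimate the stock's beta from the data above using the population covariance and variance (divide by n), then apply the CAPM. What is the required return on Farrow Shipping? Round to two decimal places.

25.73%

Mean R_i = (8.2 + 7.7 + 21.5 − 20.7 + 3.5 + 3.1) / 6 = 3.8833%
Mean R_m = (4.3 + 2.4 + 8.7 − 8.8 − 0.5 − 0.4) / 6 = 0.9500%
Σ(R_i − R̄_i)(R_m − R̄_m) = 397.8250  ⇒  Cov = 397.8250 / 6 = 66.3042
Σ(R_m − R̄_m)² = 172.3750  ⇒  Var(R_m) = 172.3750 / 6 = 28.7292
β = Cov / Var(R_m) = 66.3042 / 28.7292 = 2.3079
E(R) = R_f + β × MRP = 3.8% + 2.3079 × 9.5% = 25.73%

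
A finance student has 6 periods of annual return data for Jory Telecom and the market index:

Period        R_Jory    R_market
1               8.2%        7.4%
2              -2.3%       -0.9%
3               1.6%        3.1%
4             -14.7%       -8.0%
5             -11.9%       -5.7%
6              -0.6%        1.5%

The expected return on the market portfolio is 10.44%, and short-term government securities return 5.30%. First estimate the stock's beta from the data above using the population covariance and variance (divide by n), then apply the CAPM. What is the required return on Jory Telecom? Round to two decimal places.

12.99%

Mean R_i = (8.2 − 2.3 + 1.6 − 14.7 − 11.9 − 0.6) / 6 = -3.2833%
Mean R_m = (7.4 − 0.9 + 3.1 − 8.0 − 5.7 + 1.5) / 6 = -0.4333%
Σ(R_i − R̄_i)(R_m − R̄_m) = 243.7033  ⇒  Cov = 243.7033 / 6 = 40.6172
Σ(R_m − R̄_m)² = 162.7933  ⇒  Var(R_m) = 162.7933 / 6 = 27.1322
β = Cov / Var(R_m) = 40.6172 / 27.1322 = 1.4970
MRP = 10.44% − 5.30% = 5.14%
E(R) = R_f + β × MRP = 5.30% + 1.4970 × 5.14% = 12.99%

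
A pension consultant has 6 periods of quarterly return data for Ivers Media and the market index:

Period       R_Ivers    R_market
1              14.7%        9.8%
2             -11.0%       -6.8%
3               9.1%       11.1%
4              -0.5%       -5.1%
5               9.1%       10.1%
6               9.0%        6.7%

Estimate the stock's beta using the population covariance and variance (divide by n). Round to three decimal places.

Mean R_i = (14.7 − 11.0 + 9.1 − 0.5 + 9.1 + 9.0) / 6 = 5.0667%
Mean R_m = (9.8 − 6.8 + 11.1 − 5.1 + 10.1 + 6.7) / 6 = 4.3000%
Σ(R_i − R̄_i)(R_m − R̄_m) = 343.9100  ⇒  Cov = 343.9100 / 6 = 57.3183
Σ(R_m − R̄_m)² = 327.4600  ⇒  Var(R_m) = 327.4600 / 6 = 54.5767
β = Cov / Var(R_m) = 57.3183 / 54.5767 = 1.0502

1.050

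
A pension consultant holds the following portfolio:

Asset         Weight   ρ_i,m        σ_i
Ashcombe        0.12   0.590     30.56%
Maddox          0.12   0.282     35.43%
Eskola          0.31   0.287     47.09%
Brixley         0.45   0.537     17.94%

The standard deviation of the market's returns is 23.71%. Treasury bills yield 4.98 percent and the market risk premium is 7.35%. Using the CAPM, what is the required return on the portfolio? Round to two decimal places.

8.67%

β_Ashcombe = 0.590 × 30.56% / 23.71% = 0.7605
β_Maddox = 0.282 × 35.43% / 23.71% = 0.4214
β_Eskola = 0.287 × 47.09% / 23.71% = 0.5700
β_Brixley = 0.537 × 17.94% / 23.71% = 0.4063
β_P = Σ w_i β_i = 0.12×0.7605 + 0.12×0.4214 + 0.31×0.5700 + 0.45×0.4063 = 0.5014
E(R_P) = R_f + β_P × MRP = 4.98% + 0.5014 × 7.35% = 8.67%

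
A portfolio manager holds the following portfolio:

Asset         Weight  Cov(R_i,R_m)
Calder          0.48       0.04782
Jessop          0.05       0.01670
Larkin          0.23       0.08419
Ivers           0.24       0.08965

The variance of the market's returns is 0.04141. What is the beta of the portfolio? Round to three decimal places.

β_Calder = 0.04782 / 0.04141 = 1.1548
β_Jessop = 0.01670 / 0.04141 = 0.4033
β_Larkin = 0.08419 / 0.04141 = 2.0331
β_Ivers = 0.08965 / 0.04141 = 2.1649
β_P = Σ w_i β_i = 0.48×1.1548 + 0.05×0.4033 + 0.23×2.0331 + 0.24×2.1649 = 1.5617

1.562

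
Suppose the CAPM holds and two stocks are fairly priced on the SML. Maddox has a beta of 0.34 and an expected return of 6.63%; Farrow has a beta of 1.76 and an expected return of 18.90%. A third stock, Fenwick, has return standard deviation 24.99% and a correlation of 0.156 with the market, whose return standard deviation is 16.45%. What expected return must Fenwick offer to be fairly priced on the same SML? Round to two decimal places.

MRP = (18.90% − 6.63%) / (1.76 − 0.34) = 8.6408%
R_f = 6.63% − 0.34 × 8.6408% = 3.6921%
β_Fenwick = ρ·σ_i/σ_m = 0.156 × 24.99 / 16.45 = 0.2370
E(R_Fenwick) = R_f + β × MRP = 3.6921% + 0.2370 × 8.6408% = 5.74%

5.74%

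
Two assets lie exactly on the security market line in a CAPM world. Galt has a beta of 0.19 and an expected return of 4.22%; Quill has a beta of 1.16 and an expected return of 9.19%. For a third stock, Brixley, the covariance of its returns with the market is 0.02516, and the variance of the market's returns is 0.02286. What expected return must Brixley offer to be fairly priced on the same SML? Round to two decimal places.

8.89%

MRP = (9.19% − 4.22%) / (1.16 − 0.19) = 5.1237%
R_f = 4.22% − 0.19 × 5.1237% = 3.2465%
β_Brixley = Cov / Var(R_m) = 0.02516 / 0.02286 = 1.1006
E(R_Brixley) = R_f + β × MRP = 3.2465% + 1.1006 × 5.1237% = 8.89%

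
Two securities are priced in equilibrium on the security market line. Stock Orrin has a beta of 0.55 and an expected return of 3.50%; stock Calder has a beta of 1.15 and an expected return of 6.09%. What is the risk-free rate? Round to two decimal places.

1.13%

Both satisfy E(R) = R_f + β·MRP, so the slope of the SML is
MRP = (6.09% − 3.50%) / (1.15 − 0.55) = 2.59% / 0.60 = 4.3167%
R_f = E(R_Orrin) − β_Orrin·MRP = 3.50% − 0.55 × 4.3167% = 1.1258%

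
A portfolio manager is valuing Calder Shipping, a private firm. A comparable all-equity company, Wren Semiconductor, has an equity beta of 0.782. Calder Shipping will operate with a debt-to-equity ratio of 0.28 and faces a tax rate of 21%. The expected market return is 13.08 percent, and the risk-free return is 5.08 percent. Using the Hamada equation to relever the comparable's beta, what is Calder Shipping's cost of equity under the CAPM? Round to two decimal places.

12.72%

β_L = β_U × [1 + (1 − t)(D/E)] = 0.782 × [1 + (1 − 0.21) × 0.28]
    = 0.782 × [1 + 0.79 × 0.28] = 0.782 × 1.2212 = 0.9550
MRP = 13.08% − 5.08% = 8.00%
E(R) = R_f + β_L × MRP = 5.08% + 0.9550 × 8.00% = 12.72%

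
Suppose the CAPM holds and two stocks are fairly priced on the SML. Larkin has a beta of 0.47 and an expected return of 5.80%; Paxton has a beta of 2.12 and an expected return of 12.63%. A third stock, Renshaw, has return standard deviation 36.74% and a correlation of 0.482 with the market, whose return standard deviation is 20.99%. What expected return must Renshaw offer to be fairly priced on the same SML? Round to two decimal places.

7.35%

MRP = (12.63% − 5.80%) / (2.12 − 0.47) = 4.1394%
R_f = 5.80% − 0.47 × 4.1394% = 3.8545%
β_Renshaw = ρ·σ_i/σ_m = 0.482 × 36.74 / 20.99 = 0.8437
E(R_Renshaw) = R_f + β × MRP = 3.8545% + 0.8437 × 4.1394% = 7.35%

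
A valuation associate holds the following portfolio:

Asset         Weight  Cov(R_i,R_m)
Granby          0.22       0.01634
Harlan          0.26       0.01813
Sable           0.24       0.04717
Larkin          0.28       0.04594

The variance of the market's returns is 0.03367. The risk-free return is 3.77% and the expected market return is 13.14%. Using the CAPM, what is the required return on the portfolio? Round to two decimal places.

β_Granby = 0.01634 / 0.03367 = 0.4853
β_Harlan = 0.01813 / 0.03367 = 0.5385
β_Sable = 0.04717 / 0.03367 = 1.4010
β_Larkin = 0.04594 / 0.03367 = 1.3644
β_P = Σ w_i β_i = 0.22×0.4853 + 0.26×0.5385 + 0.24×1.4010 + 0.28×1.3644 = 0.9650
MRP = 13.14% − 3.77% = 9.37%
E(R_P) = R_f + β_P × MRP = 3.77% + 0.9650 × 9.37% = 12.81%

12.81%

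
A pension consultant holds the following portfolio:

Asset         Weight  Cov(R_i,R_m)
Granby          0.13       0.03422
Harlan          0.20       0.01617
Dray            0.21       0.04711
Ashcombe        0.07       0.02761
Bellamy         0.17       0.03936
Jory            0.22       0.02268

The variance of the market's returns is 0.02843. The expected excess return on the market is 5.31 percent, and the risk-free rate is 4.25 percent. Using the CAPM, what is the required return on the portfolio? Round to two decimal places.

β_Granby = 0.03422 / 0.02843 = 1.2037
β_Harlan = 0.01617 / 0.02843 = 0.5688
β_Dray = 0.04711 / 0.02843 = 1.6571
β_Ashcombe = 0.02761 / 0.02843 = 0.9712
β_Bellamy = 0.03936 / 0.02843 = 1.3845
β_Jory = 0.02268 / 0.02843 = 0.7977
β_P = Σ w_i β_i = 0.13×1.2037 + 0.20×0.5688 + 0.21×1.6571 + 0.07×0.9712 + 0.17×1.3845 + 0.22×0.7977 = 1.0971
E(R_P) = R_f + β_P × MRP = 4.25% + 1.0971 × 5.31% = 10.08%

10.08%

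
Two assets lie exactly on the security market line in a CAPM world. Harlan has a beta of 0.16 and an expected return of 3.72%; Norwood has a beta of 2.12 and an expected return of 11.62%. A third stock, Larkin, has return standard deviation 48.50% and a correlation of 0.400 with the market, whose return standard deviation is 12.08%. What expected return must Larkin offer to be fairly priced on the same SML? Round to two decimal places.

MRP = (11.62% − 3.72%) / (2.12 − 0.16) = 4.0306%
R_f = 3.72% − 0.16 × 4.0306% = 3.0751%
β_Larkin = ρ·σ_i/σ_m = 0.400 × 48.50 / 12.08 = 1.6060
E(R_Larkin) = R_f + β × MRP = 3.0751% + 1.6060 × 4.0306% = 9.55%

9.55%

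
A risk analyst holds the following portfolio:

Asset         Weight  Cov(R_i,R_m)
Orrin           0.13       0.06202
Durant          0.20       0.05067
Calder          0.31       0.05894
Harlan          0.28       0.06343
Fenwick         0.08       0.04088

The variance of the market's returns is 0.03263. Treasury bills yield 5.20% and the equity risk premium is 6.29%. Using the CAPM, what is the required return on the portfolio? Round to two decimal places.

β_Orrin = 0.06202 / 0.03263 = 1.9007
β_Durant = 0.05067 / 0.03263 = 1.5529
β_Calder = 0.05894 / 0.03263 = 1.8063
β_Harlan = 0.06343 / 0.03263 = 1.9439
β_Fenwick = 0.04088 / 0.03263 = 1.2528
β_P = Σ w_i β_i = 0.13×1.9007 + 0.20×1.5529 + 0.31×1.8063 + 0.28×1.9439 + 0.08×1.2528 = 1.7621
E(R_P) = R_f + β_P × MRP = 5.20% + 1.7621 × 6.29% = 16.28%

16.28%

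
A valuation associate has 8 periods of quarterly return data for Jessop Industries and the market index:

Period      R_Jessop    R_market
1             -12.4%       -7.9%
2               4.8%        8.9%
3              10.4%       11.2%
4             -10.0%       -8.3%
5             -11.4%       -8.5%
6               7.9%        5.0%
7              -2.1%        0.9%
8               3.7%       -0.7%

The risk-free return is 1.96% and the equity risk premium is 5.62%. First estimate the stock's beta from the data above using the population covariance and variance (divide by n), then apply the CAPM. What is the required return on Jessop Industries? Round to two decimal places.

Mean R_i = (-12.4 + 4.8 + 10.4 − 10.0 − 11.4 + 7.9 − 2.1 + 3.7) / 8 = -1.1375%
Mean R_m = (-7.9 + 8.9 + 11.2 − 8.3 − 8.5 + 5.0 + 0.9 − 0.7) / 8 = 0.0750%
Σ(R_i − R̄_i)(R_m − R̄_m) = 472.7625  ⇒  Cov = 472.7625 / 8 = 59.0953
Σ(R_m − R̄_m)² = 434.4550  ⇒  Var(R_m) = 434.4550 / 8 = 54.3069
β = Cov / Var(R_m) = 59.0953 / 54.3069 = 1.0882
E(R) = R_f + β × MRP = 1.96% + 1.0882 × 5.62% = 8.08%

8.08%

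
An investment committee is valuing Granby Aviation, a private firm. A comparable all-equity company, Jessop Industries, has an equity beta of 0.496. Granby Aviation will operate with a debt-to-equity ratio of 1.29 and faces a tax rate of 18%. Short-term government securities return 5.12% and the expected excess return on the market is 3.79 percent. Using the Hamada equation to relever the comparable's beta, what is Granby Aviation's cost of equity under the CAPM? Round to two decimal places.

8.99%

β_L = β_U × [1 + (1 − t)(D/E)] = 0.496 × [1 + (1 − 0.18) × 1.29]
    = 0.496 × [1 + 0.82 × 1.29] = 0.496 × 2.0578 = 1.0207
E(R) = R_f + β_L × MRP = 5.12% + 1.0207 × 3.79% = 8.99%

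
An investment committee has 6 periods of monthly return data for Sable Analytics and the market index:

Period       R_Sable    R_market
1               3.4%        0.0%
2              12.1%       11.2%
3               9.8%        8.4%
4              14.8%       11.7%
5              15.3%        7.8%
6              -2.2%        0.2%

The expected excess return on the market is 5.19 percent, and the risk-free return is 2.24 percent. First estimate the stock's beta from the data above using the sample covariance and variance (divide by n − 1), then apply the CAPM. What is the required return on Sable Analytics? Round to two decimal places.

Mean R_i = (3.4 + 12.1 + 9.8 + 14.8 + 15.3 − 2.2) / 6 = 8.8667%
Mean R_m = (0.0 + 11.2 + 8.4 + 11.7 + 7.8 + 0.2) / 6 = 6.5500%
Σ(R_i − R̄_i)(R_m − R̄_m) = 161.4400  ⇒  Cov = 161.4400 / 5 = 32.2880
Σ(R_m − R̄_m)² = 136.3550  ⇒  Var(R_m) = 136.3550 / 5 = 27.2710
β = Cov / Var(R_m) = 32.2880 / 27.2710 = 1.1840
E(R) = R_f + β × MRP = 2.24% + 1.1840 × 5.19% = 8.38%

8.38%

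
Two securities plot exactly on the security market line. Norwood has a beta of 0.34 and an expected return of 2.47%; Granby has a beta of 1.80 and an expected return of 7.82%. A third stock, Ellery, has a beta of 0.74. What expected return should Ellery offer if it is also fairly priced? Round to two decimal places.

MRP (SML slope) = (7.82% − 2.47%) / (1.80 − 0.34) = 5.35% / 1.46 = 3.6644%
R_f (intercept) = 2.47% − 0.34 × 3.6644% = 1.2241%
E(R_Ellery) = R_f + β × MRP = 1.2241% + 0.74 × 3.6644% = 3.94%

3.94%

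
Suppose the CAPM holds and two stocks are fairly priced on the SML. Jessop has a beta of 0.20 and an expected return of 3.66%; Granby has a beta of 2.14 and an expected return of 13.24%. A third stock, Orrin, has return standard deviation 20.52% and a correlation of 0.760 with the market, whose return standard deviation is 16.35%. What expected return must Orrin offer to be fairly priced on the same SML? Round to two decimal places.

MRP = (13.24% − 3.66%) / (2.14 − 0.20) = 4.9381%
R_f = 3.66% − 0.20 × 4.9381% = 2.6724%
β_Orrin = ρ·σ_i/σ_m = 0.760 × 20.52 / 16.35 = 0.9538
E(R_Orrin) = R_f + β × MRP = 2.6724% + 0.9538 × 4.9381% = 7.38%

7.38%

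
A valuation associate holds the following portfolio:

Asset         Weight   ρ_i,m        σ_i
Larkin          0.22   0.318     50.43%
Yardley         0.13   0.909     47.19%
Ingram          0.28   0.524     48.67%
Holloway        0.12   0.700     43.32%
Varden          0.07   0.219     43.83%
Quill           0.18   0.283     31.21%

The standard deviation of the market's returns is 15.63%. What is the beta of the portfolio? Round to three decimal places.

β_Larkin = 0.318 × 50.43% / 15.63% = 1.0260
β_Yardley = 0.909 × 47.19% / 15.63% = 2.7444
β_Ingram = 0.524 × 48.67% / 15.63% = 1.6317
β_Holloway = 0.700 × 43.32% / 15.63% = 1.9401
β_Varden = 0.219 × 43.83% / 15.63% = 0.6141
β_Quill = 0.283 × 31.21% / 15.63% = 0.5651
β_P = Σ w_i β_i = 0.22×1.0260 + 0.13×2.7444 + 0.28×1.6317 + 0.12×1.9401 + 0.07×0.6141 + 0.18×0.5651 = 1.4169

1.417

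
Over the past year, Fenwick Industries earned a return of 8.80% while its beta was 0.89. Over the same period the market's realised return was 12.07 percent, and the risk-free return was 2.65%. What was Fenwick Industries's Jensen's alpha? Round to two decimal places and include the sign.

-2.23%

Market excess return = 12.07% − 2.65% = 9.42%
CAPM benchmark = R_f + β(R_m − R_f) = 2.65% + 0.89 × 9.42% = 11.0338%
α = actual − benchmark = 8.80% − 11.0338% = -2.23%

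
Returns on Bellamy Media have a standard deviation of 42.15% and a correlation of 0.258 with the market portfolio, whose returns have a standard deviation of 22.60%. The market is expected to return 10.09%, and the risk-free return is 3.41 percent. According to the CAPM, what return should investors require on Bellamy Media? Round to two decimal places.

β = ρ × σ_i / σ_m = 0.258 × 42.15% / 22.60% = 0.4812
MRP = 10.09% − 3.41% = 6.68%
E(R) = 3.41% + 0.4812 × 6.68% = 6.62%

6.62%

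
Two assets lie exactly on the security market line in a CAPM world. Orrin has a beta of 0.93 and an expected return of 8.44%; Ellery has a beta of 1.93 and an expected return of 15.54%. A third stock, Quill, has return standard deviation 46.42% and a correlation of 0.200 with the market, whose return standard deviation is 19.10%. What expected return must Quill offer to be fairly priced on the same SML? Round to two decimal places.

MRP = (15.54% − 8.44%) / (1.93 − 0.93) = 7.1000%
R_f = 8.44% − 0.93 × 7.1000% = 1.8370%
β_Quill = ρ·σ_i/σ_m = 0.200 × 46.42 / 19.10 = 0.4861
E(R_Quill) = R_f + β × MRP = 1.8370% + 0.4861 × 7.1000% = 5.29%

5.29%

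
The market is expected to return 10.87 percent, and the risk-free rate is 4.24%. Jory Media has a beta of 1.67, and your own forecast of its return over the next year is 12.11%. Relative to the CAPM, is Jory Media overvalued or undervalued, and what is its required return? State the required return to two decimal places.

Overvalued; required return 15.31%

MRP = 10.87% − 4.24% = 6.63%
Required return = R_f + β·MRP = 4.24% + 1.67 × 6.63% = 15.31%
Forecast 12.11% < required 15.31% → the stock plots below the SML → overvalued.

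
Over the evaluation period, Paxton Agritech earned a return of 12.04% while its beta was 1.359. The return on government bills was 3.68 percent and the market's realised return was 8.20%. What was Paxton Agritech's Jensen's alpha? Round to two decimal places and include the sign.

Market excess return = 8.20% − 3.68% = 4.52%
CAPM benchmark = R_f + β(R_m − R_f) = 3.68% + 1.359 × 4.52% = 9.82268%
α = actual − benchmark = 12.04% − 9.82268% = +2.22%

+2.22%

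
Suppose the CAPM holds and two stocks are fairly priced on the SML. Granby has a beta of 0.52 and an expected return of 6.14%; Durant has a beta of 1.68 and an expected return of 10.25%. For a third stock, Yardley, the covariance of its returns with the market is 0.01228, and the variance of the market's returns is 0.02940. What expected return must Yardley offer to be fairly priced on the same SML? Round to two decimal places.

5.78%

MRP = (10.25% − 6.14%) / (1.68 − 0.52) = 3.5431%
R_f = 6.14% − 0.52 × 3.5431% = 4.2976%
β_Yardley = Cov / Var(R_m) = 0.01228 / 0.02940 = 0.4177
E(R_Yardley) = R_f + β × MRP = 4.2976% + 0.4177 × 3.5431% = 5.78%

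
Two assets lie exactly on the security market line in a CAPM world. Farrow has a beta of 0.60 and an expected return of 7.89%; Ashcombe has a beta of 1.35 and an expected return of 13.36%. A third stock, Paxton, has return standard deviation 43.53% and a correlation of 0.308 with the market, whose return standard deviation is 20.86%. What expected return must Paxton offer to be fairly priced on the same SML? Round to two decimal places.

8.20%

MRP = (13.36% − 7.89%) / (1.35 − 0.60) = 7.2933%
R_f = 7.89% − 0.60 × 7.2933% = 3.5140%
β_Paxton = ρ·σ_i/σ_m = 0.308 × 43.53 / 20.86 = 0.6427
E(R_Paxton) = R_f + β × MRP = 3.5140% + 0.6427 × 7.2933% = 8.20%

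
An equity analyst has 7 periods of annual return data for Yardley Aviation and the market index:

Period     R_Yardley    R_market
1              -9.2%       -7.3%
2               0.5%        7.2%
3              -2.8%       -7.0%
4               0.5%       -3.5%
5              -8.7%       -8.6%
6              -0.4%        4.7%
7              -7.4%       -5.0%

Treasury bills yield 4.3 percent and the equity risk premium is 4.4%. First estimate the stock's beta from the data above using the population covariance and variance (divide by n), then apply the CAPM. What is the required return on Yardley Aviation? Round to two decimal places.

Mean R_i = (-9.2 + 0.5 − 2.8 + 0.5 − 8.7 − 0.4 − 7.4) / 7 = -3.9286%
Mean R_m = (-7.3 + 7.2 − 7.0 − 3.5 − 8.6 + 4.7 − 5.0) / 7 = -2.7857%
Σ(R_i − R̄_i)(R_m − R̄_m) = 121.9429  ⇒  Cov = 121.9429 / 7 = 17.4204
Σ(R_m − R̄_m)² = 233.1086  ⇒  Var(R_m) = 233.1086 / 7 = 33.3012
β = Cov / Var(R_m) = 17.4204 / 33.3012 = 0.5231
E(R) = R_f + β × MRP = 4.3% + 0.5231 × 4.4% = 6.60%

6.60%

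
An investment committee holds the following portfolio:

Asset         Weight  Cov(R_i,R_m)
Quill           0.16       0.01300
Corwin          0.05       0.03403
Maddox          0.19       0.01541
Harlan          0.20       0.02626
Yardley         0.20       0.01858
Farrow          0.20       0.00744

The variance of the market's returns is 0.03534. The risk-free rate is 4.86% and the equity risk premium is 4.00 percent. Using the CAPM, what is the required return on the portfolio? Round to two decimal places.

β_Quill = 0.01300 / 0.03534 = 0.3679
β_Corwin = 0.03403 / 0.03534 = 0.9629
β_Maddox = 0.01541 / 0.03534 = 0.4360
β_Harlan = 0.02626 / 0.03534 = 0.7431
β_Yardley = 0.01858 / 0.03534 = 0.5257
β_Farrow = 0.00744 / 0.03534 = 0.2105
β_P = Σ w_i β_i = 0.16×0.3679 + 0.05×0.9629 + 0.19×0.4360 + 0.20×0.7431 + 0.20×0.5257 + 0.20×0.2105 = 0.4857
E(R_P) = R_f + β_P × MRP = 4.86% + 0.4857 × 4.00% = 6.80%

6.80%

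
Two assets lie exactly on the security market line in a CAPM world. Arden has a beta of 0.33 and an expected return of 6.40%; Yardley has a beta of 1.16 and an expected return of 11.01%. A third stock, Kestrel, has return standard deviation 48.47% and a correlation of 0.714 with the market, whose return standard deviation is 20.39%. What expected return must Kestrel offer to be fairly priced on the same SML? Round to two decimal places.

13.99%

MRP = (11.01% − 6.40%) / (1.16 − 0.33) = 5.5542%
R_f = 6.40% − 0.33 × 5.5542% = 4.5671%
β_Kestrel = ρ·σ_i/σ_m = 0.714 × 48.47 / 20.39 = 1.6973
E(R_Kestrel) = R_f + β × MRP = 4.5671% + 1.6973 × 5.5542% = 13.99%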